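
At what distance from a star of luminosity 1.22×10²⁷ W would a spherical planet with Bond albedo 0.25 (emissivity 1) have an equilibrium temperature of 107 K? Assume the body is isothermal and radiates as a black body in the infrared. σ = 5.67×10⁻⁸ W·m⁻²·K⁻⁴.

For an isothermal black-emitting sphere, (1−a)S·πr² = σ·4πr²·T⁴ ⇒ S = 4σT⁴/(1−a).
S = 4·5.67×10⁻⁸·(107)⁴/0.750 = 39.64 W/m².
Flux falls as S = L/(4πd²), so d = √(L/(4πS)) = √(1.22×10²⁷/(4π·39.64)).

d ≈ 1.57×10¹² m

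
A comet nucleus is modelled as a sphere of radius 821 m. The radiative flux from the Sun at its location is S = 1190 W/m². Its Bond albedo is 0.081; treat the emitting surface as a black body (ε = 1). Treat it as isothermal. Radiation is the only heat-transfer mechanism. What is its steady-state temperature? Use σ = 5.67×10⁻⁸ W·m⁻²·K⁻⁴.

T ≈ 264 K

At equilibrium, absorbed power = emitted power.
Absorbing cross-section = πr² = 2.118×10⁶ m²; emitting surface = 4πr² = 8.470×10⁶ m² (ratio 4).
(1−a)S·A_cross = εσ·A_surf·T⁴  ⇒  T⁴ = (1−a)S/(4σ).
T⁴ = 0.919·1190/(4·5.67×10⁻⁸) = 4.822×10⁹ K⁴.
T = (4.822×10⁹)^(1/4).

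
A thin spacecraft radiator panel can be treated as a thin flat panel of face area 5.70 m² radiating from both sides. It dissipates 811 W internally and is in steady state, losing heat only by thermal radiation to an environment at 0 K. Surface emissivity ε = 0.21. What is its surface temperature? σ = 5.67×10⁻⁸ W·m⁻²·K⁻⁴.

T ≈ 278 K

Steady state: internal power = radiated power, P = εσA T⁴.
Radiating area A = 2·5.70 = 11.40 m².
T⁴ = P/(εσA) = 811/(0.21·5.67×10⁻⁸·11.40) = 5.975×10⁹ K⁴.
T = (5.975×10⁹)^(1/4).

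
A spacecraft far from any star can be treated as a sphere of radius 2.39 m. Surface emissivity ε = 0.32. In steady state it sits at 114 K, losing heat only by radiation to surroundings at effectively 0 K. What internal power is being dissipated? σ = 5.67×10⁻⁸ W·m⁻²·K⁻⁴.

P ≈ 220 W

Steady state: P = εσA T⁴.
A = 4πr² = 71.78 m²; T⁴ = (114)⁴ = 1.689×10⁸ K⁴.
P = 0.32 × 5.67×10⁻⁸ × 71.78 × 1.689×10⁸.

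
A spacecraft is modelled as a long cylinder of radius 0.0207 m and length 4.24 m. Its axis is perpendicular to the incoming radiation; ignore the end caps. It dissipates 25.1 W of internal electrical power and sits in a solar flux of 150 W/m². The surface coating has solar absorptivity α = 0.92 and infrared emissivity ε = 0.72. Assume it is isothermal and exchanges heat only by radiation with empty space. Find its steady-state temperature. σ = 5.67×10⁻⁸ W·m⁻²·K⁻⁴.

At steady state, absorbed solar power + internal power = radiated power.
Absorbed: α·S·A_cross = 0.92·150·0.1755 = 24.22 W (cross-section 2rL).
Total input = 24.22 + 25.1 = 49.32 W.
Radiated: εσ·A_surf·T⁴ with A_surf = 2πrL = 0.5515 m².
T⁴ = 49.32/(0.72·5.67×10⁻⁸·0.5515) = 2.191×10⁹ K⁴.

T ≈ 216 K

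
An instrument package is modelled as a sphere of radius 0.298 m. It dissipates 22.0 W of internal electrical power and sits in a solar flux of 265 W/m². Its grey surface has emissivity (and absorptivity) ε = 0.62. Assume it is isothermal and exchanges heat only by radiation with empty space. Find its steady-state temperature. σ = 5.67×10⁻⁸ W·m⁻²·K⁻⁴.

T ≈ 204 K

At steady state, absorbed solar power + internal power = radiated power.
Absorbed: α·S·A_cross = 0.62·265·0.2790 = 45.84 W (cross-section πr²).
Total input = 45.84 + 22.0 = 67.84 W.
Radiated: εσ·A_surf·T⁴ with A_surf = 4πr² = 1.116 m².
T⁴ = 67.84/(0.62·5.67×10⁻⁸·1.116) = 1.729×10⁹ K⁴.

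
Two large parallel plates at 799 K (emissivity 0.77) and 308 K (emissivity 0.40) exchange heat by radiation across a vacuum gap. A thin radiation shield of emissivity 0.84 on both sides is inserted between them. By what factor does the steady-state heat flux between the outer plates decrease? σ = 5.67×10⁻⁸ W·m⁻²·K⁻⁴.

factor ≈ 1.49

Without shield: q₀ = σΔ(T⁴)/(1/ε₁+1/ε₂−1) with denominator 2.799.
With shield the two gaps are in series; the resistances add: (1/ε₁+1/ε_s−1)+(1/ε_s+1/ε₂−1) = 1.489+2.690 = 4.180.
Heat-flux ratio q₀/q = 4.180/2.799.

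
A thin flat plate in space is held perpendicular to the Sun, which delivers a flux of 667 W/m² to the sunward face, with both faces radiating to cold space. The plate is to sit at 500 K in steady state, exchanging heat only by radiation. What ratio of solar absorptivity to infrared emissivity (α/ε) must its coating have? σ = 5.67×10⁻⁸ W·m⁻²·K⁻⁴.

α/ε ≈ 10.6

Balance: αS·A = εσ·2A·T⁴ ⇒ α/ε = 2σT⁴/S.
α/ε = 2·5.67×10⁻⁸·(500)⁴/667 = 2·5.67×10⁻⁸·6.250×10¹⁰/667.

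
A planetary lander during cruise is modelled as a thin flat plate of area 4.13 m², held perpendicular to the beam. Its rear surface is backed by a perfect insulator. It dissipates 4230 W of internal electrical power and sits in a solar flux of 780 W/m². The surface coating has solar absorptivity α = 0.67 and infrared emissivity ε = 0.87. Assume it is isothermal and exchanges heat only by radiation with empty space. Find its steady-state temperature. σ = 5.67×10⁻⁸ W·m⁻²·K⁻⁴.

At steady state, absorbed solar power + internal power = radiated power.
Absorbed: α·S·A_cross = 0.67·780·4.130 = 2158 W (cross-section A).
Total input = 2158 + 4230 = 6388 W.
Radiated: εσ·A_surf·T⁴ with A_surf = A = 4.130 m².
T⁴ = 6388/(0.87·5.67×10⁻⁸·4.130) = 3.136×10¹⁰ K⁴.

T ≈ 421 K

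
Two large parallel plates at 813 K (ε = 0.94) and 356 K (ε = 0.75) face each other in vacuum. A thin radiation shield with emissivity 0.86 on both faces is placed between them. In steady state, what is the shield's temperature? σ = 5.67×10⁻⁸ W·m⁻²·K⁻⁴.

In steady state the net flux on the hot side equals that on the cold side.
σ(T₁⁴−T_s⁴)/D₁ = σ(T_s⁴−T₂⁴)/D₂, with D₁ = 1/ε₁+1/ε_s−1 = 1.227, D₂ = 1/ε_s+1/ε₂−1 = 1.496.
Solve for T_s⁴: T_s⁴ = (D₂·T₁⁴ + D₁·T₂⁴)/(D₁+D₂) = 2.473×10¹¹ K⁴.

T_s ≈ 705 K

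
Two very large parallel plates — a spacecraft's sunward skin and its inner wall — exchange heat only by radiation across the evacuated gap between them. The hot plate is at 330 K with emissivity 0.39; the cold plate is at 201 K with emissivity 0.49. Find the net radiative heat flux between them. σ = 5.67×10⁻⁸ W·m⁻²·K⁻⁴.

For two infinite grey parallel plates, q = σ(T₁⁴ − T₂⁴)/(1/ε₁ + 1/ε₂ − 1).
T₁⁴ − T₂⁴ = 1.186×10¹⁰ − 1.632×10⁹ = 1.023×10¹⁰ K⁴.
1/ε₁ + 1/ε₂ − 1 = 2.564 + 2.041 − 1 = 3.605.
q = 5.67×10⁻⁸ × 1.023×10¹⁰ / 3.605.

q ≈ 161 W/m²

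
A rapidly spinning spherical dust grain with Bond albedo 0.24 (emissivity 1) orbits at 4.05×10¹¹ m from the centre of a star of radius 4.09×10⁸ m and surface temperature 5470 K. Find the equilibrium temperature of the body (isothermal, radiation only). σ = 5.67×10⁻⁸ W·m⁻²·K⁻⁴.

The star's surface emits σT_*⁴; at distance d the flux is S = σT_*⁴(R_*/d)².
S = 5.67×10⁻⁸·(5470)⁴·(4.09×10⁸/4.05×10¹¹)² = 51.77 W/m².
For an isothermal sphere T⁴ = (1−a)S/(4σ) = 1.735×10⁸ K⁴.

T ≈ 115 K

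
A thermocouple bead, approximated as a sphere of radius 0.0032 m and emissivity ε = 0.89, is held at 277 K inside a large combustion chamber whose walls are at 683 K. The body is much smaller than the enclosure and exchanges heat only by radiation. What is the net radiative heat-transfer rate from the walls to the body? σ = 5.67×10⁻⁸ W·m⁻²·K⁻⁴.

For a small grey body in a large enclosure: P_net = εσA(T_body⁴ − T_wall⁴).
A = 4πr² = 1.287×10⁻⁴ m²; T_body⁴ − T_wall⁴ = 5.887×10⁹ − 2.176×10¹¹ = -2.117×10¹¹ K⁴.
|P_net| = 0.89·5.67×10⁻⁸·1.287×10⁻⁴·2.117×10¹¹.

P_net ≈ 1.37 W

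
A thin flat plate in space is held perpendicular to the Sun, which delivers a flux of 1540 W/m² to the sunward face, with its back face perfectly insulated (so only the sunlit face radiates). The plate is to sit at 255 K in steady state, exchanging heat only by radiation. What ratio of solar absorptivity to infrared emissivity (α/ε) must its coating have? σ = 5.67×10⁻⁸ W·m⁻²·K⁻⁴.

α/ε ≈ 0.156

Balance: αS·A = εσ·1A·T⁴ ⇒ α/ε = σT⁴/S.
α/ε = 5.67×10⁻⁸·(255)⁴/1540 = 5.67×10⁻⁸·4.228×10⁹/1540.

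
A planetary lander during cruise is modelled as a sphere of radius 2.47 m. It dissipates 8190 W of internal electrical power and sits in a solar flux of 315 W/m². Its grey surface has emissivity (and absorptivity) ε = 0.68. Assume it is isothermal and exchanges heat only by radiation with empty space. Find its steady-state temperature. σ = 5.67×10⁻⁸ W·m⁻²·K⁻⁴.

T ≈ 254 K

At steady state, absorbed solar power + internal power = radiated power.
Absorbed: α·S·A_cross = 0.68·315·19.17 = 4105 W (cross-section πr²).
Total input = 4105 + 8190 = 12300 W.
Radiated: εσ·A_surf·T⁴ with A_surf = 4πr² = 76.67 m².
T⁴ = 12300/(0.68·5.67×10⁻⁸·76.67) = 4.160×10⁹ K⁴.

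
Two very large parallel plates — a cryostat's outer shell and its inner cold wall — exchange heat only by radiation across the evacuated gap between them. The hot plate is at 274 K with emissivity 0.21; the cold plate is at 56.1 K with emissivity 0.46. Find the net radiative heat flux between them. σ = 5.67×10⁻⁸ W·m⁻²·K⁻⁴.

q ≈ 53.7 W/m²

For two infinite grey parallel plates, q = σ(T₁⁴ − T₂⁴)/(1/ε₁ + 1/ε₂ − 1).
T₁⁴ − T₂⁴ = 5.636×10⁹ − 9.905×10⁶ = 5.627×10⁹ K⁴.
1/ε₁ + 1/ε₂ − 1 = 4.762 + 2.174 − 1 = 5.936.
q = 5.67×10⁻⁸ × 5.627×10⁹ / 5.936.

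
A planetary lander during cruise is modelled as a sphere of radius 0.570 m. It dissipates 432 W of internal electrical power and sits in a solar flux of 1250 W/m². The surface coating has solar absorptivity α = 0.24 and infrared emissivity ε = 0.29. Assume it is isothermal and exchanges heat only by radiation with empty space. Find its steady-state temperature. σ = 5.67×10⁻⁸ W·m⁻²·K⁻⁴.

T ≈ 324 K

At steady state, absorbed solar power + internal power = radiated power.
Absorbed: α·S·A_cross = 0.24·1250·1.021 = 306.2 W (cross-section πr²).
Total input = 306.2 + 432 = 738.2 W.
Radiated: εσ·A_surf·T⁴ with A_surf = 4πr² = 4.083 m².
T⁴ = 738.2/(0.29·5.67×10⁻⁸·4.083) = 1.100×10¹⁰ K⁴.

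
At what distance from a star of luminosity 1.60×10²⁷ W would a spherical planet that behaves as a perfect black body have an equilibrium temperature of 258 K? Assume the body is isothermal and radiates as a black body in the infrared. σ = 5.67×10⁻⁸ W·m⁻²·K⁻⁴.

d ≈ 3.56×10¹¹ m

For an isothermal black-emitting sphere, (1−a)S·πr² = σ·4πr²·T⁴ ⇒ S = 4σT⁴/(1−a).
S = 4·5.67×10⁻⁸·(258)⁴/1.00 = 1005 W/m².
Flux falls as S = L/(4πd²), so d = √(L/(4πS)) = √(1.60×10²⁷/(4π·1005)).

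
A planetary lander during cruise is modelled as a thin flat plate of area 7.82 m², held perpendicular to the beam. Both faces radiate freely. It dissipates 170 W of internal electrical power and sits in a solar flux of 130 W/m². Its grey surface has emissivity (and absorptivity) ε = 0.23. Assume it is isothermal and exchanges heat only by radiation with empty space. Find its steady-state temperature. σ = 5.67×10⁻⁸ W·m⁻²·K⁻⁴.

At steady state, absorbed solar power + internal power = radiated power.
Absorbed: α·S·A_cross = 0.23·130·7.820 = 233.8 W (cross-section A).
Total input = 233.8 + 170 = 403.8 W.
Radiated: εσ·A_surf·T⁴ with A_surf = 2A = 15.64 m².
T⁴ = 403.8/(0.23·5.67×10⁻⁸·15.64) = 1.980×10⁹ K⁴.

T ≈ 211 K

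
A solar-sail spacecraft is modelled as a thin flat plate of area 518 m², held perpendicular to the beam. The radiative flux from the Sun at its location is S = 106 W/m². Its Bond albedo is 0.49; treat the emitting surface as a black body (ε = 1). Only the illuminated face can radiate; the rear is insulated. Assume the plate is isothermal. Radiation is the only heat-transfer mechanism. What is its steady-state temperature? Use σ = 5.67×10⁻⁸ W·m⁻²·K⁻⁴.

At equilibrium, absorbed power = emitted power.
Absorbing cross-section = A = 518.0 m²; emitting surface = A = 518.0 m² (ratio 1).
(1−a)S·A_cross = εσ·A_surf·T⁴  ⇒  T⁴ = (1−a)S/(1σ).
T⁴ = 0.510·106/(1·5.67×10⁻⁸) = 9.534×10⁸ K⁴.
T = (9.534×10⁸)^(1/4).

T ≈ 176 K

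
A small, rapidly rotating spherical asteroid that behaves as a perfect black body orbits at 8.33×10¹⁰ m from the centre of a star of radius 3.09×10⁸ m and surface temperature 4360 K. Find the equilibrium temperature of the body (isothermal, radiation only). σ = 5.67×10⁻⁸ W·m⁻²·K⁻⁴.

T ≈ 188 K

The star's surface emits σT_*⁴; at distance d the flux is S = σT_*⁴(R_*/d)².
S = 5.67×10⁻⁸·(4360)⁴·(3.09×10⁸/8.33×10¹⁰)² = 281.9 W/m².
For an isothermal sphere T⁴ = (1−a)S/(4σ) = 1.243×10⁹ K⁴.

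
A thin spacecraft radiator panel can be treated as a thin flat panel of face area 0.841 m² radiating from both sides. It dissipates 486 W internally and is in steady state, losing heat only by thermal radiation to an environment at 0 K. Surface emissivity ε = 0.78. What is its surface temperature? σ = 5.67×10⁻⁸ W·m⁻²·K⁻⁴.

T ≈ 284 K

Steady state: internal power = radiated power, P = εσA T⁴.
Radiating area A = 2·0.841 = 1.682 m².
T⁴ = P/(εσA) = 486/(0.78·5.67×10⁻⁸·1.682) = 6.533×10⁹ K⁴.
T = (6.533×10⁹)^(1/4).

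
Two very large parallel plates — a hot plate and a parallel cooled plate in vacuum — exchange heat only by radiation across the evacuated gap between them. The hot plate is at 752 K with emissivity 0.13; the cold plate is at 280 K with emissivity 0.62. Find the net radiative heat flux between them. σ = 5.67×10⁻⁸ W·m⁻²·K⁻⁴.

For two infinite grey parallel plates, q = σ(T₁⁴ − T₂⁴)/(1/ε₁ + 1/ε₂ − 1).
T₁⁴ − T₂⁴ = 3.198×10¹¹ − 6.147×10⁹ = 3.136×10¹¹ K⁴.
1/ε₁ + 1/ε₂ − 1 = 7.692 + 1.613 − 1 = 8.305.
q = 5.67×10⁻⁸ × 3.136×10¹¹ / 8.305.

q ≈ 2140 W/m²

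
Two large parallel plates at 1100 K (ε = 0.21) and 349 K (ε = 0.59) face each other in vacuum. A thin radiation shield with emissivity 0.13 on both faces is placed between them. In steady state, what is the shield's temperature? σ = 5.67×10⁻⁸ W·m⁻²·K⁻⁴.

T_s ≈ 890 K

In steady state the net flux on the hot side equals that on the cold side.
σ(T₁⁴−T_s⁴)/D₁ = σ(T_s⁴−T₂⁴)/D₂, with D₁ = 1/ε₁+1/ε_s−1 = 11.45, D₂ = 1/ε_s+1/ε₂−1 = 8.387.
Solve for T_s⁴: T_s⁴ = (D₂·T₁⁴ + D₁·T₂⁴)/(D₁+D₂) = 6.275×10¹¹ K⁴.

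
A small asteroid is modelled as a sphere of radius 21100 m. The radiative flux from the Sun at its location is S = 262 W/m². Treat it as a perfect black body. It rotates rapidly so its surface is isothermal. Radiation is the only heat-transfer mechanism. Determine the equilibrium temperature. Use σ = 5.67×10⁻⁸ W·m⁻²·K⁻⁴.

At equilibrium, absorbed power = emitted power.
Absorbing cross-section = πr² = 1.399×10⁹ m²; emitting surface = 4πr² = 5.595×10⁹ m² (ratio 4).
S·A_cross = εσ·A_surf·T⁴  ⇒  T⁴ = S/(4σ).
T⁴ = 1.00·262/(4·5.67×10⁻⁸) = 1.155×10⁹ K⁴.
T = (1.155×10⁹)^(1/4).

T ≈ 184 K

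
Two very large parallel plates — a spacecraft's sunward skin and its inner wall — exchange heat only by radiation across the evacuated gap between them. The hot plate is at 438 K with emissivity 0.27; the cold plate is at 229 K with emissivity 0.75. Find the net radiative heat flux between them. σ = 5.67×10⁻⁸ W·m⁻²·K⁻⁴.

q ≈ 478 W/m²

For two infinite grey parallel plates, q = σ(T₁⁴ − T₂⁴)/(1/ε₁ + 1/ε₂ − 1).
T₁⁴ − T₂⁴ = 3.680×10¹⁰ − 2.750×10⁹ = 3.405×10¹⁰ K⁴.
1/ε₁ + 1/ε₂ − 1 = 3.704 + 1.333 − 1 = 4.037.
q = 5.67×10⁻⁸ × 3.405×10¹⁰ / 4.037.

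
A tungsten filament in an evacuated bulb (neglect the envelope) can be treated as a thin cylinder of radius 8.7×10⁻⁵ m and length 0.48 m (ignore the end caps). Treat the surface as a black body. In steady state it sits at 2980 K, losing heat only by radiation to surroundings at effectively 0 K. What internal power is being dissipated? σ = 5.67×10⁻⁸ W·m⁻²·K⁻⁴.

Steady state: P = εσA T⁴.
A = 2πrL = 2.624×10⁻⁴ m²; T⁴ = (2980)⁴ = 7.886×10¹³ K⁴.
P = 1.0 × 5.67×10⁻⁸ × 2.624×10⁻⁴ × 7.886×10¹³.

P ≈ 1170 W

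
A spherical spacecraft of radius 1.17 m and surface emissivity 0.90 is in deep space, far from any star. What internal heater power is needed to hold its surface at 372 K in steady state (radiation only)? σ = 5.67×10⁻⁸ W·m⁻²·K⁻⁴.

P = εσ·4πr²·T⁴.
4πr² = 17.20 m²; T⁴ = 1.915×10¹⁰ K⁴.
P = 0.90·5.67×10⁻⁸·17.20·1.915×10¹⁰.

P ≈ 16800 W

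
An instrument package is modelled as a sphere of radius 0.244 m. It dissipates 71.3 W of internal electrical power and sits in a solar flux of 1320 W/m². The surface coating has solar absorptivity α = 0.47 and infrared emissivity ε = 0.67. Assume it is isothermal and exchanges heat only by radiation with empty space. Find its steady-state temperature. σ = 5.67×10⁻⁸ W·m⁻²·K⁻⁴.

At steady state, absorbed solar power + internal power = radiated power.
Absorbed: α·S·A_cross = 0.47·1320·0.1870 = 116.0 W (cross-section πr²).
Total input = 116.0 + 71.3 = 187.3 W.
Radiated: εσ·A_surf·T⁴ with A_surf = 4πr² = 0.7482 m².
T⁴ = 187.3/(0.67·5.67×10⁻⁸·0.7482) = 6.591×10⁹ K⁴.

T ≈ 285 K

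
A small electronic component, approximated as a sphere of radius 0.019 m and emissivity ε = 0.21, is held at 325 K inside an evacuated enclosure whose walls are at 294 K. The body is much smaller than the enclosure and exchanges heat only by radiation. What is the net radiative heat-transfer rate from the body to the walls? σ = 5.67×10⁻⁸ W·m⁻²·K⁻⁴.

For a small grey body in a large enclosure: P_net = εσA(T_body⁴ − T_wall⁴).
A = 4πr² = 0.004536 m²; T_body⁴ − T_wall⁴ = 1.116×10¹⁰ − 7.471×10⁹ = 3.685×10⁹ K⁴.
|P_net| = 0.21·5.67×10⁻⁸·0.004536·3.685×10⁹.

P_net ≈ 0.199 W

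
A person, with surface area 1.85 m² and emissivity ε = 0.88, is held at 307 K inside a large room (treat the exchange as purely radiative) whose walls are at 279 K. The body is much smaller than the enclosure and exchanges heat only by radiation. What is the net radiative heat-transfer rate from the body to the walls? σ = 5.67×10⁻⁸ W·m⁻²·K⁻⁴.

P_net ≈ 261 W

For a small grey body in a large enclosure: P_net = εσA(T_body⁴ − T_wall⁴).
A = 1.85 m²; T_body⁴ − T_wall⁴ = 8.883×10⁹ − 6.059×10⁹ = 2.824×10⁹ K⁴.
|P_net| = 0.88·5.67×10⁻⁸·1.850·2.824×10⁹.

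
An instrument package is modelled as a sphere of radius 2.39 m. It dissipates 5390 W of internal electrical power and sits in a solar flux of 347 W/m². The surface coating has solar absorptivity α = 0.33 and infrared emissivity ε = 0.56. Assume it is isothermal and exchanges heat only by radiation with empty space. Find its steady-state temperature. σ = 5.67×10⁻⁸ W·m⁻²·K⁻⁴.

At steady state, absorbed solar power + internal power = radiated power.
Absorbed: α·S·A_cross = 0.33·347·17.95 = 2055 W (cross-section πr²).
Total input = 2055 + 5390 = 7445 W.
Radiated: εσ·A_surf·T⁴ with A_surf = 4πr² = 71.78 m².
T⁴ = 7445/(0.56·5.67×10⁻⁸·71.78) = 3.266×10⁹ K⁴.

T ≈ 239 K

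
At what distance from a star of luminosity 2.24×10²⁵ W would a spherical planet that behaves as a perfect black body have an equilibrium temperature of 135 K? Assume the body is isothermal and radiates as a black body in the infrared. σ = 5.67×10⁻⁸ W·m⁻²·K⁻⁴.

For an isothermal black-emitting sphere, (1−a)S·πr² = σ·4πr²·T⁴ ⇒ S = 4σT⁴/(1−a).
S = 4·5.67×10⁻⁸·(135)⁴/1.00 = 75.33 W/m².
Flux falls as S = L/(4πd²), so d = √(L/(4πS)) = √(2.24×10²⁵/(4π·75.33)).

d ≈ 1.54×10¹¹ m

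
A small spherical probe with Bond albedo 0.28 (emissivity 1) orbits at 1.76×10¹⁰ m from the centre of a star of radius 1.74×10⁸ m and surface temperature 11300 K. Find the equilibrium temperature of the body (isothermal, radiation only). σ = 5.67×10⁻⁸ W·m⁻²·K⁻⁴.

The star's surface emits σT_*⁴; at distance d the flux is S = σT_*⁴(R_*/d)².
S = 5.67×10⁻⁸·(11300)⁴·(1.74×10⁸/1.76×10¹⁰)² = 90360 W/m².
For an isothermal sphere T⁴ = (1−a)S/(4σ) = 2.869×10¹¹ K⁴.

T ≈ 732 K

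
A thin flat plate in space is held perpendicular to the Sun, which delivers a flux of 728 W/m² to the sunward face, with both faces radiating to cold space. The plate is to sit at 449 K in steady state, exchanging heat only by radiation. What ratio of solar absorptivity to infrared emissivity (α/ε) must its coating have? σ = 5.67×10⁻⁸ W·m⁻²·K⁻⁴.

Balance: αS·A = εσ·2A·T⁴ ⇒ α/ε = 2σT⁴/S.
α/ε = 2·5.67×10⁻⁸·(449)⁴/728 = 2·5.67×10⁻⁸·4.064×10¹⁰/728.

α/ε ≈ 6.33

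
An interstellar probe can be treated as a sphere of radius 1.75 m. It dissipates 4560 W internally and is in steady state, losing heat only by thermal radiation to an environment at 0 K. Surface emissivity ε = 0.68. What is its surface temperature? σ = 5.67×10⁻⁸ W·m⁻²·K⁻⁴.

Steady state: internal power = radiated power, P = εσA T⁴.
Radiating area A = 4πr² = 38.48 m².
T⁴ = P/(εσA) = 4560/(0.68·5.67×10⁻⁸·38.48) = 3.073×10⁹ K⁴.
T = (3.073×10⁹)^(1/4).

T ≈ 235 K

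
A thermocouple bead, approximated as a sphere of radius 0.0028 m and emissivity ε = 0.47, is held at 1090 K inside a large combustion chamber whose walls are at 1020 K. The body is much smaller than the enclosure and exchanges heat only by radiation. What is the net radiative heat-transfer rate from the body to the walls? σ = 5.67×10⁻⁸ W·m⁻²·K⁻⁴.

P_net ≈ 0.864 W

For a small grey body in a large enclosure: P_net = εσA(T_body⁴ − T_wall⁴).
A = 4πr² = 9.852×10⁻⁵ m²; T_body⁴ − T_wall⁴ = 1.412×10¹² − 1.082×10¹² = 3.291×10¹¹ K⁴.
|P_net| = 0.47·5.67×10⁻⁸·9.852×10⁻⁵·3.291×10¹¹.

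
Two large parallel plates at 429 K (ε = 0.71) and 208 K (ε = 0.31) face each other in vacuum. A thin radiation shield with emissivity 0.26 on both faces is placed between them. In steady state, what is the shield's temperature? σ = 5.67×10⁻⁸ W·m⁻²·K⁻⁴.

In steady state the net flux on the hot side equals that on the cold side.
σ(T₁⁴−T_s⁴)/D₁ = σ(T_s⁴−T₂⁴)/D₂, with D₁ = 1/ε₁+1/ε_s−1 = 4.255, D₂ = 1/ε_s+1/ε₂−1 = 6.072.
Solve for T_s⁴: T_s⁴ = (D₂·T₁⁴ + D₁·T₂⁴)/(D₁+D₂) = 2.069×10¹⁰ K⁴.

T_s ≈ 379 K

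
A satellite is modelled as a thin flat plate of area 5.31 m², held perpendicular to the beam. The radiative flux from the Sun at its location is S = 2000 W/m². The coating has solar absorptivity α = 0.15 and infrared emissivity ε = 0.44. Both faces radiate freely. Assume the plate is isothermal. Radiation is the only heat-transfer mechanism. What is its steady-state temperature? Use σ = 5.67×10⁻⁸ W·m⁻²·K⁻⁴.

At equilibrium, absorbed power = emitted power.
Absorbing cross-section = A = 5.310 m²; emitting surface = 2A = 10.62 m² (ratio 2).
αS·A_cross = εσ·A_surf·T⁴  ⇒  T⁴ = αS/(ε·2σ).
T⁴ = 0.150·2000/(0.44·2·5.67×10⁻⁸) = 6.013×10⁹ K⁴.
T = (6.013×10⁹)^(1/4).

T ≈ 278 K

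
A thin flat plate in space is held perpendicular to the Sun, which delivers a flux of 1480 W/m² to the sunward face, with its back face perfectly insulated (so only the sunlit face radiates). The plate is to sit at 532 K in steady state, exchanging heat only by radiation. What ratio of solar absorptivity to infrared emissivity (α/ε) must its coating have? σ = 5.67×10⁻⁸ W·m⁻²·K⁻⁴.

Balance: αS·A = εσ·1A·T⁴ ⇒ α/ε = σT⁴/S.
α/ε = 5.67×10⁻⁸·(532)⁴/1480 = 5.67×10⁻⁸·8.010×10¹⁰/1480.

α/ε ≈ 3.07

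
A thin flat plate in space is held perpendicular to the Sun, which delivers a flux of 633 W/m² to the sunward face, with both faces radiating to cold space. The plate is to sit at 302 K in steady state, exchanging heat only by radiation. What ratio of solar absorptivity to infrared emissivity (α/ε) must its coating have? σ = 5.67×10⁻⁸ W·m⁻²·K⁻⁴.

α/ε ≈ 1.49

Balance: αS·A = εσ·2A·T⁴ ⇒ α/ε = 2σT⁴/S.
α/ε = 2·5.67×10⁻⁸·(302)⁴/633 = 2·5.67×10⁻⁸·8.318×10⁹/633.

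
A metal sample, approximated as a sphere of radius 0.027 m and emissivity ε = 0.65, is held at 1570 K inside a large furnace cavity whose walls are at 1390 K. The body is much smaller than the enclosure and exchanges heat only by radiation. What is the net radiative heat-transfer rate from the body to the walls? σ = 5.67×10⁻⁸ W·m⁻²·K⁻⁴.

P_net ≈ 791 W

For a small grey body in a large enclosure: P_net = εσA(T_body⁴ − T_wall⁴).
A = 4πr² = 0.009161 m²; T_body⁴ − T_wall⁴ = 6.076×10¹² − 3.733×10¹² = 2.343×10¹² K⁴.
|P_net| = 0.65·5.67×10⁻⁸·0.009161·2.343×10¹².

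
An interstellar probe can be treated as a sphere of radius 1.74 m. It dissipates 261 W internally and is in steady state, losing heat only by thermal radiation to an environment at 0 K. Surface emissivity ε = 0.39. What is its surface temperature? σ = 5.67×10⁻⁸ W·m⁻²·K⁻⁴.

T ≈ 133 K

Steady state: internal power = radiated power, P = εσA T⁴.
Radiating area A = 4πr² = 38.05 m².
T⁴ = P/(εσA) = 261/(0.39·5.67×10⁻⁸·38.05) = 3.102×10⁸ K⁴.
T = (3.102×10⁸)^(1/4).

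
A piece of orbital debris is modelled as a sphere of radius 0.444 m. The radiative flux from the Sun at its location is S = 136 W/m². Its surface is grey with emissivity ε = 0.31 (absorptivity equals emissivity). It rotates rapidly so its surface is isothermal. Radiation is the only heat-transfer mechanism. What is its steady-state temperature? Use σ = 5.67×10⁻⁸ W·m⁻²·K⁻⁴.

T ≈ 156 K

At equilibrium, absorbed power = emitted power.
Absorbing cross-section = πr² = 0.6193 m²; emitting surface = 4πr² = 2.477 m² (ratio 4).
εS·A_cross = εσ·A_surf·T⁴  ⇒  T⁴ = S/(4σ)   (ε cancels).
T⁴ = 136/(4·5.67×10⁻⁸) = 5.996×10⁸ K⁴.
T = (5.996×10⁸)^(1/4).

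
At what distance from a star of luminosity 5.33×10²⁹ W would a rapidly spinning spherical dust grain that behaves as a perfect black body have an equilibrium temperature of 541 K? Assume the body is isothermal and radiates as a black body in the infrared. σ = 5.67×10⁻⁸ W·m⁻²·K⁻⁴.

d ≈ 1.48×10¹² m

For an isothermal black-emitting sphere, (1−a)S·πr² = σ·4πr²·T⁴ ⇒ S = 4σT⁴/(1−a).
S = 4·5.67×10⁻⁸·(541)⁴/1.00 = 19430 W/m².
Flux falls as S = L/(4πd²), so d = √(L/(4πS)) = √(5.33×10²⁹/(4π·19430)).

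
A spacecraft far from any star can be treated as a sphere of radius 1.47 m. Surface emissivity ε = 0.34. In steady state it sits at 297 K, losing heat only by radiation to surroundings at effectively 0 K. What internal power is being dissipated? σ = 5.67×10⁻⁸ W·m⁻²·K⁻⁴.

Steady state: P = εσA T⁴.
A = 4πr² = 27.15 m²; T⁴ = (297)⁴ = 7.781×10⁹ K⁴.
P = 0.34 × 5.67×10⁻⁸ × 27.15 × 7.781×10⁹.

P ≈ 4070 W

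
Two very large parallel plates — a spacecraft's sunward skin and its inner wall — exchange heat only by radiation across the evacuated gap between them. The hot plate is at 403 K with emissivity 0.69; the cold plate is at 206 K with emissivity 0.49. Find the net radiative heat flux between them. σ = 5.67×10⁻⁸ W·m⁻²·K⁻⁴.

q ≈ 560 W/m²

For two infinite grey parallel plates, q = σ(T₁⁴ − T₂⁴)/(1/ε₁ + 1/ε₂ − 1).
T₁⁴ − T₂⁴ = 2.638×10¹⁰ − 1.801×10⁹ = 2.458×10¹⁰ K⁴.
1/ε₁ + 1/ε₂ − 1 = 1.449 + 2.041 − 1 = 2.490.
q = 5.67×10⁻⁸ × 2.458×10¹⁰ / 2.490.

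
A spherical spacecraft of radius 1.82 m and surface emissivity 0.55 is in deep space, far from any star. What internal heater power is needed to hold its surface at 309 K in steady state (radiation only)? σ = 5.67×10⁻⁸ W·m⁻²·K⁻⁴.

P ≈ 11800 W

P = εσ·4πr²·T⁴.
4πr² = 41.62 m²; T⁴ = 9.117×10⁹ K⁴.
P = 0.55·5.67×10⁻⁸·41.62·9.117×10⁹.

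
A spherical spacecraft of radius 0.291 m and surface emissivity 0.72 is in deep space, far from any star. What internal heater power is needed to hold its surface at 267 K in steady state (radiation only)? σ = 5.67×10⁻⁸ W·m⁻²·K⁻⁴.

P ≈ 221 W

P = εσ·4πr²·T⁴.
4πr² = 1.064 m²; T⁴ = 5.082×10⁹ K⁴.
P = 0.72·5.67×10⁻⁸·1.064·5.082×10⁹.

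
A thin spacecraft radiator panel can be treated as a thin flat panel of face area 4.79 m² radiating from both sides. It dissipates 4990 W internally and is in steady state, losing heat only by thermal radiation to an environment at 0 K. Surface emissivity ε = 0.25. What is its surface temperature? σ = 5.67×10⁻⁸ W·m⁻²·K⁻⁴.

T ≈ 438 K

Steady state: internal power = radiated power, P = εσA T⁴.
Radiating area A = 2·4.79 = 9.580 m².
T⁴ = P/(εσA) = 4990/(0.25·5.67×10⁻⁸·9.580) = 3.675×10¹⁰ K⁴.
T = (3.675×10¹⁰)^(1/4).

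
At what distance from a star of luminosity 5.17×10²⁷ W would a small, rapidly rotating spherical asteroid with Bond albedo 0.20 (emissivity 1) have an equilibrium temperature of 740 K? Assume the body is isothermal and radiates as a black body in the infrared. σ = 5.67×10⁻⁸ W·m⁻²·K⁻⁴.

For an isothermal black-emitting sphere, (1−a)S·πr² = σ·4πr²·T⁴ ⇒ S = 4σT⁴/(1−a).
S = 4·5.67×10⁻⁸·(740)⁴/0.800 = 85010 W/m².
Flux falls as S = L/(4πd²), so d = √(L/(4πS)) = √(5.17×10²⁷/(4π·85010)).

d ≈ 6.96×10¹⁰ m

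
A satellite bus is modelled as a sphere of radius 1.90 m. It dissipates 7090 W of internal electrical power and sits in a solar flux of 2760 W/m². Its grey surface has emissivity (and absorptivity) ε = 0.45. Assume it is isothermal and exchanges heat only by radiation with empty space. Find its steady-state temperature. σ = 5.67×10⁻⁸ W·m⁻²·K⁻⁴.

T ≈ 368 K

At steady state, absorbed solar power + internal power = radiated power.
Absorbed: α·S·A_cross = 0.45·2760·11.34 = 14090 W (cross-section πr²).
Total input = 14090 + 7090 = 21180 W.
Radiated: εσ·A_surf·T⁴ with A_surf = 4πr² = 45.36 m².
T⁴ = 21180/(0.45·5.67×10⁻⁸·45.36) = 1.829×10¹⁰ K⁴.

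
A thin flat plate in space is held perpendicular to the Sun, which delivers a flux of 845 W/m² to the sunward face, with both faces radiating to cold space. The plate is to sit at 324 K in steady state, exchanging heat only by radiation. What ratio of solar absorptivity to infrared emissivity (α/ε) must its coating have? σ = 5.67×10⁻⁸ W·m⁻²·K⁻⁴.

α/ε ≈ 1.48

Balance: αS·A = εσ·2A·T⁴ ⇒ α/ε = 2σT⁴/S.
α/ε = 2·5.67×10⁻⁸·(324)⁴/845 = 2·5.67×10⁻⁸·1.102×10¹⁰/845.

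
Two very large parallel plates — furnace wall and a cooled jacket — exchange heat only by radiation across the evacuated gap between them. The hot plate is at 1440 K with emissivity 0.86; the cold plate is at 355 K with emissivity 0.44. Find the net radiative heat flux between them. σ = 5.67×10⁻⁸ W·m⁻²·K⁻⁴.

q ≈ 99700 W/m²

For two infinite grey parallel plates, q = σ(T₁⁴ − T₂⁴)/(1/ε₁ + 1/ε₂ − 1).
T₁⁴ − T₂⁴ = 4.300×10¹² − 1.588×10¹⁰ = 4.284×10¹² K⁴.
1/ε₁ + 1/ε₂ − 1 = 1.163 + 2.273 − 1 = 2.436.
q = 5.67×10⁻⁸ × 4.284×10¹² / 2.436.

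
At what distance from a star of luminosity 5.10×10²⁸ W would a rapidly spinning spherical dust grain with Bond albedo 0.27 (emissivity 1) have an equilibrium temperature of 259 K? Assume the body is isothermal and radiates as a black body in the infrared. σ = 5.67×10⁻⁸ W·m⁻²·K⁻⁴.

For an isothermal black-emitting sphere, (1−a)S·πr² = σ·4πr²·T⁴ ⇒ S = 4σT⁴/(1−a).
S = 4·5.67×10⁻⁸·(259)⁴/0.730 = 1398 W/m².
Flux falls as S = L/(4πd²), so d = √(L/(4πS)) = √(5.10×10²⁸/(4π·1398)).

d ≈ 1.70×10¹² m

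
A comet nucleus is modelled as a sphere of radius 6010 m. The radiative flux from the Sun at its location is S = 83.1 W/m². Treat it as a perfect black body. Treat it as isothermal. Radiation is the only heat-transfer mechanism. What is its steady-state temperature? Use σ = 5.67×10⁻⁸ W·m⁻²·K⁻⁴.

At equilibrium, absorbed power = emitted power.
Absorbing cross-section = πr² = 1.135×10⁸ m²; emitting surface = 4πr² = 4.539×10⁸ m² (ratio 4).
S·A_cross = εσ·A_surf·T⁴  ⇒  T⁴ = S/(4σ).
T⁴ = 1.00·83.1/(4·5.67×10⁻⁸) = 3.664×10⁸ K⁴.
T = (3.664×10⁸)^(1/4).

T ≈ 138 K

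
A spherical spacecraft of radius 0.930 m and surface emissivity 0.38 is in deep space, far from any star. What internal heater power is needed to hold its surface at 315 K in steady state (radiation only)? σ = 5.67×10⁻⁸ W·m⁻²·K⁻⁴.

P = εσ·4πr²·T⁴.
4πr² = 10.87 m²; T⁴ = 9.846×10⁹ K⁴.
P = 0.38·5.67×10⁻⁸·10.87·9.846×10⁹.

P ≈ 2310 W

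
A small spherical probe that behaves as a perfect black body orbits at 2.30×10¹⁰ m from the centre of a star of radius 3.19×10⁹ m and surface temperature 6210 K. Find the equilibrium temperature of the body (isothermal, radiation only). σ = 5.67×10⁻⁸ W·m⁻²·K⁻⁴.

The star's surface emits σT_*⁴; at distance d the flux is S = σT_*⁴(R_*/d)².
S = 5.67×10⁻⁸·(6210)⁴·(3.19×10⁹/2.30×10¹⁰)² = 1.622×10⁶ W/m².
For an isothermal sphere T⁴ = (1−a)S/(4σ) = 7.152×10¹² K⁴.

T ≈ 1640 K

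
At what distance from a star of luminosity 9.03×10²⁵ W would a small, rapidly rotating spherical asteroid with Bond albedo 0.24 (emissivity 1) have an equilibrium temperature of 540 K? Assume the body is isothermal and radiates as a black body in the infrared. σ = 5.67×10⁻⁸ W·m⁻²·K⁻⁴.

d ≈ 1.68×10¹⁰ m

For an isothermal black-emitting sphere, (1−a)S·πr² = σ·4πr²·T⁴ ⇒ S = 4σT⁴/(1−a).
S = 4·5.67×10⁻⁸·(540)⁴/0.760 = 25370 W/m².
Flux falls as S = L/(4πd²), so d = √(L/(4πS)) = √(9.03×10²⁵/(4π·25370)).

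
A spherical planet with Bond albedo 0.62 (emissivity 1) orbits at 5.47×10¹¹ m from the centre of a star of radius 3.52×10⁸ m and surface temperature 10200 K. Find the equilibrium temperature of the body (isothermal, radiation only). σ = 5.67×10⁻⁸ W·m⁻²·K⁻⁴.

T ≈ 144 K

The star's surface emits σT_*⁴; at distance d the flux is S = σT_*⁴(R_*/d)².
S = 5.67×10⁻⁸·(10200)⁴·(3.52×10⁸/5.47×10¹¹)² = 254.2 W/m².
For an isothermal sphere T⁴ = (1−a)S/(4σ) = 4.258×10⁸ K⁴.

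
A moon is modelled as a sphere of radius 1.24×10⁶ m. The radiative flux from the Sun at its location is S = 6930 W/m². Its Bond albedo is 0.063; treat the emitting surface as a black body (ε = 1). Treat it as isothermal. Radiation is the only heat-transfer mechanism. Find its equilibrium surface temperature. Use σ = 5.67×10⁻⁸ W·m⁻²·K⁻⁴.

At equilibrium, absorbed power = emitted power.
Absorbing cross-section = πr² = 4.831×10¹² m²; emitting surface = 4πr² = 1.932×10¹³ m² (ratio 4).
(1−a)S·A_cross = εσ·A_surf·T⁴  ⇒  T⁴ = (1−a)S/(4σ).
T⁴ = 0.937·6930/(4·5.67×10⁻⁸) = 2.863×10¹⁰ K⁴.
T = (2.863×10¹⁰)^(1/4).

T ≈ 411 K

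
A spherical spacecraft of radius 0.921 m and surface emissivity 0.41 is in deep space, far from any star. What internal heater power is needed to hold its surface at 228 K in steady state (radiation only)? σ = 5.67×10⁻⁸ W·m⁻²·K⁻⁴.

P = εσ·4πr²·T⁴.
4πr² = 10.66 m²; T⁴ = 2.702×10⁹ K⁴.
P = 0.41·5.67×10⁻⁸·10.66·2.702×10⁹.

P ≈ 670 W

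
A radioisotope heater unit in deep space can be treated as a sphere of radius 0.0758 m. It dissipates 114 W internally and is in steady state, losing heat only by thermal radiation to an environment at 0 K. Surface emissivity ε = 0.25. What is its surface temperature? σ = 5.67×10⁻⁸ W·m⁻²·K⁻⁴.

Steady state: internal power = radiated power, P = εσA T⁴.
Radiating area A = 4πr² = 0.07220 m².
T⁴ = P/(εσA) = 114/(0.25·5.67×10⁻⁸·0.07220) = 1.114×10¹¹ K⁴.
T = (1.114×10¹¹)^(1/4).

T ≈ 578 K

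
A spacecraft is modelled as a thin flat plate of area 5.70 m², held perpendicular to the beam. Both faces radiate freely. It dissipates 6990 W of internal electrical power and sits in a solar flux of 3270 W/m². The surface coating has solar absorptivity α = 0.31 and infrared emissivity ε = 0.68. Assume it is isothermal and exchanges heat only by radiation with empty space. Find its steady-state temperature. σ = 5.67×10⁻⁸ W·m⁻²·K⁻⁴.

At steady state, absorbed solar power + internal power = radiated power.
Absorbed: α·S·A_cross = 0.31·3270·5.700 = 5778 W (cross-section A).
Total input = 5778 + 6990 = 12770 W.
Radiated: εσ·A_surf·T⁴ with A_surf = 2A = 11.40 m².
T⁴ = 12770/(0.68·5.67×10⁻⁸·11.40) = 2.905×10¹⁰ K⁴.

T ≈ 413 K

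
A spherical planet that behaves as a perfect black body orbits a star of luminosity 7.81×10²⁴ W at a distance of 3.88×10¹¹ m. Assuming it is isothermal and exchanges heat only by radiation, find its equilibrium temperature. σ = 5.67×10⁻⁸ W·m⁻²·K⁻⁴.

First find the stellar flux at distance d: S = L/(4πd²) = 7.81×10²⁴/(4π·(3.88×10¹¹)²) = 4.128 W/m².
For an isothermal sphere, absorbed (1−a)S·πr² = emitted σ·4πr²·T⁴, so T⁴ = (1−a)S/(4σ).
T⁴ = 1.00·4.128/(4·5.67×10⁻⁸) = 1.820×10⁷ K⁴.

T ≈ 65.3 K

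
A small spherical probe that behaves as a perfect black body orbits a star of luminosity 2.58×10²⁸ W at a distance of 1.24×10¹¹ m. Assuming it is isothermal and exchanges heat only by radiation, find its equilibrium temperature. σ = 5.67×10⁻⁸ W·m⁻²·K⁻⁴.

First find the stellar flux at distance d: S = L/(4πd²) = 2.58×10²⁸/(4π·(1.24×10¹¹)²) = 1.335×10⁵ W/m².
For an isothermal sphere, absorbed (1−a)S·πr² = emitted σ·4πr²·T⁴, so T⁴ = (1−a)S/(4σ).
T⁴ = 1.00·1.335×10⁵/(4·5.67×10⁻⁸) = 5.887×10¹¹ K⁴.

T ≈ 876 K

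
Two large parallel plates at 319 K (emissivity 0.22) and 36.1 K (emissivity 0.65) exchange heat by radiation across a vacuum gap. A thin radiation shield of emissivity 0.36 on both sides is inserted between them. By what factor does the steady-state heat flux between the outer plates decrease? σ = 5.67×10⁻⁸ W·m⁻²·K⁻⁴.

factor ≈ 1.90

Without shield: q₀ = σΔ(T⁴)/(1/ε₁+1/ε₂−1) with denominator 5.084.
With shield the two gaps are in series; the resistances add: (1/ε₁+1/ε_s−1)+(1/ε_s+1/ε₂−1) = 6.323+3.316 = 9.639.
Heat-flux ratio q₀/q = 9.639/5.084.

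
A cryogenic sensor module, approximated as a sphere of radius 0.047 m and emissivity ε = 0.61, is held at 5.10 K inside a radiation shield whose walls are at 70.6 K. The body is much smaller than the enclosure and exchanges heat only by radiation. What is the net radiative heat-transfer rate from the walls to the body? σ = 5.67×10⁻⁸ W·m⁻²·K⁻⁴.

For a small grey body in a large enclosure: P_net = εσA(T_body⁴ − T_wall⁴).
A = 4πr² = 0.02776 m²; T_body⁴ − T_wall⁴ = 676.5 − 2.484×10⁷ = -2.484×10⁷ K⁴.
|P_net| = 0.61·5.67×10⁻⁸·0.02776·2.484×10⁷.

P_net ≈ 0.0239 W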